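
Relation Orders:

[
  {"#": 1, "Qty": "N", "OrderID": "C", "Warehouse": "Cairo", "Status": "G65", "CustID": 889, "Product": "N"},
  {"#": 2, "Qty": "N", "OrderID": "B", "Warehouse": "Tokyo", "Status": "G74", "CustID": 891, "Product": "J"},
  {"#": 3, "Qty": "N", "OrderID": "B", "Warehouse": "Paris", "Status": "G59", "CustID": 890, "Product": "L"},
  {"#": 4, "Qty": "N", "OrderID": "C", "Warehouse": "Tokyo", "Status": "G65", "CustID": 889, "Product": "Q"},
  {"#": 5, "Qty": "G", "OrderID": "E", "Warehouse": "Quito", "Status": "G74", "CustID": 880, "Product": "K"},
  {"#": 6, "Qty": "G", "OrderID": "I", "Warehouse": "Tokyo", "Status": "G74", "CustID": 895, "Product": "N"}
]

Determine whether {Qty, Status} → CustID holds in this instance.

No

(Qty=N, Status=G65): rows 1, 4 → CustID = 889, 889 ✓
(Qty=N, Status=G74): row 2 → CustID = 891 ✓
(Qty=N, Status=G59): row 3 → CustID = 890 ✓
(Qty=G, Status=G74): rows 5, 6 → CustID takes values {880, 895} — violation
Two rows agree on {Qty, Status} but differ on CustID, so {Qty, Status} → CustID does not hold.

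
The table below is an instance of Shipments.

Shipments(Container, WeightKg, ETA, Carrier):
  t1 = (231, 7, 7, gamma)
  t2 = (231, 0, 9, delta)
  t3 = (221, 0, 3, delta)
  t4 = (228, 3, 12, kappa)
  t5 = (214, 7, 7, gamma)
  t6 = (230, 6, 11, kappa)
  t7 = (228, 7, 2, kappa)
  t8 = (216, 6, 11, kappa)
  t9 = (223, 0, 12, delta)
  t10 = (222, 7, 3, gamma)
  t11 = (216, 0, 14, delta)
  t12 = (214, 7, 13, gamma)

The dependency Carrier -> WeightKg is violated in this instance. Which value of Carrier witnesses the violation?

Carrier=gamma: rows 1, 5, 10, 12 → WeightKg = 7, 7, 7, 7 ✓
Carrier=delta: rows 2, 3, 9, 11 → WeightKg = 0, 0, 0, 0 ✓
Carrier=kappa: rows 4, 6, 7, 8 → WeightKg takes values {3, 6, 7} — violation
The only Carrier value with inconsistent WeightKg is Carrier=kappa.

kappa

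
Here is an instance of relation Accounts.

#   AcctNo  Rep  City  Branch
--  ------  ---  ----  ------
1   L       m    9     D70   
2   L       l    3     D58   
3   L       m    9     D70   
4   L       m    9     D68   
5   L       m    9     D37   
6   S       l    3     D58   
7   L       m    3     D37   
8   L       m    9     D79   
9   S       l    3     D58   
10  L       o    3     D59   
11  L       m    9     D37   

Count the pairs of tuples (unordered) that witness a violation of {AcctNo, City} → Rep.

3

(AcctNo=L, City=9): all 6 rows agree on Rep — 0 pairs.
(AcctNo=L, City=3): violating pairs (2,7), (2,10), (7,10) — 3 pairs.
(AcctNo=S, City=3): all 2 rows agree on Rep — 0 pairs.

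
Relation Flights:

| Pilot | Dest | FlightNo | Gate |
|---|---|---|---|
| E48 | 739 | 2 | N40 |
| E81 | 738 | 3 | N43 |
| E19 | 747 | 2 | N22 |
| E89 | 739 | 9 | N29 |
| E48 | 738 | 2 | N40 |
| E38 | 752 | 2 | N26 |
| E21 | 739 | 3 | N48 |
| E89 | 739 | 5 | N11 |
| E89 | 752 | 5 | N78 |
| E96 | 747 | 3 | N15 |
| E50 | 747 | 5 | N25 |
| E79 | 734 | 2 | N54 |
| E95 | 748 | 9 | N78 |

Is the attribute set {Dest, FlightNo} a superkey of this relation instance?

Yes

All 13 rows have distinct {Dest, FlightNo} values, so {Dest, FlightNo} → (all attributes) holds and {Dest, FlightNo} is a superkey.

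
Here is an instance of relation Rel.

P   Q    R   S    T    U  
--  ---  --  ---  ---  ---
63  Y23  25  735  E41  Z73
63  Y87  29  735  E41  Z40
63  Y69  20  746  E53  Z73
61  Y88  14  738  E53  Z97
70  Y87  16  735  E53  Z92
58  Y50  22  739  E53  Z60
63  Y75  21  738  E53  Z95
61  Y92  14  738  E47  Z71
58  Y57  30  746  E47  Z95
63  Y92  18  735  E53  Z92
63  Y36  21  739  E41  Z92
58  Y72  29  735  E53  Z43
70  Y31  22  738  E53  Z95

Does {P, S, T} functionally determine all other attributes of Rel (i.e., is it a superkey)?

Two distinct rows share (P=63, S=735, T=E41), so {P, S, T} does not determine every attribute — not a superkey.

No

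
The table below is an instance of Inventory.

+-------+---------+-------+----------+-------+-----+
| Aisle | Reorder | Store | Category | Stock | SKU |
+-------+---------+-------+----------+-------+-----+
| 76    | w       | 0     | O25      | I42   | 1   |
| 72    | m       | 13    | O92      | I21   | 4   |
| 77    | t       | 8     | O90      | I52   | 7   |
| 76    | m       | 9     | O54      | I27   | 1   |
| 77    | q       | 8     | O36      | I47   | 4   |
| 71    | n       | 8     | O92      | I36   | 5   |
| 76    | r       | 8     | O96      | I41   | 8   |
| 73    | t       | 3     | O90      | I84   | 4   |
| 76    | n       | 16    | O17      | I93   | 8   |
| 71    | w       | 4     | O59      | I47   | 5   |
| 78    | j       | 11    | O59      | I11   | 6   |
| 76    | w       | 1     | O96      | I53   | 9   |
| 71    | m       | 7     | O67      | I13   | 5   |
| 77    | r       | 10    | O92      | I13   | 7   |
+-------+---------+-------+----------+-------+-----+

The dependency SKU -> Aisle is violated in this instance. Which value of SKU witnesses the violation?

SKU=1: 2 rows → Aisle = 76, 76 ✓
SKU=4: 3 rows → Aisle takes values {72, 77, 73} — violation
SKU=7: 2 rows → Aisle = 77, 77 ✓
SKU=5: 3 rows → Aisle = 71, 71, 71 ✓
SKU=8: 2 rows → Aisle = 76, 76 ✓
SKU=6: 1 row → Aisle = 78 ✓
SKU=9: 1 row → Aisle = 76 ✓
The only SKU value with inconsistent Aisle is SKU=4.

4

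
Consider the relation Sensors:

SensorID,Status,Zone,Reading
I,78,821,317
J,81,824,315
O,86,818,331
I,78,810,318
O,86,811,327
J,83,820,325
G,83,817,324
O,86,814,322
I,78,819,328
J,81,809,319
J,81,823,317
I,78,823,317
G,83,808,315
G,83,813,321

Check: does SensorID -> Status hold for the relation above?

SensorID=I: 4 rows → Status = 78, 78, 78, 78 ✓
SensorID=J: 4 rows → Status takes values {81, 83} — violation
SensorID=O: 3 rows → Status = 86, 86, 86 ✓
SensorID=G: 3 rows → Status = 83, 83, 83 ✓
Two rows agree on SensorID but differ on Status, so SensorID -> Status does not hold.

No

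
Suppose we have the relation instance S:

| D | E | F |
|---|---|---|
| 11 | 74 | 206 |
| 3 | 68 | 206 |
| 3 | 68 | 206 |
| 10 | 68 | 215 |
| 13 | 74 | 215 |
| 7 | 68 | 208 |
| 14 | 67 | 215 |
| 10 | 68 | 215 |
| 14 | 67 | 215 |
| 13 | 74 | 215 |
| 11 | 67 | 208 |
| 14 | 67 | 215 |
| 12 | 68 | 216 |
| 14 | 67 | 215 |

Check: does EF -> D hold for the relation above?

(E=74, F=206): 1 row → D = 11 ✓
(E=68, F=206): 2 rows → D = 3, 3 ✓
(E=68, F=215): 2 rows → D = 10, 10 ✓
(E=74, F=215): 2 rows → D = 13, 13 ✓
(E=68, F=208): 1 row → D = 7 ✓
(E=67, F=215): 4 rows → D = 14, 14, 14, 14 ✓
(E=67, F=208): 1 row → D = 11 ✓
(E=68, F=216): 1 row → D = 12 ✓
Every EF value is associated with a single D value, so EF -> D holds.

Yes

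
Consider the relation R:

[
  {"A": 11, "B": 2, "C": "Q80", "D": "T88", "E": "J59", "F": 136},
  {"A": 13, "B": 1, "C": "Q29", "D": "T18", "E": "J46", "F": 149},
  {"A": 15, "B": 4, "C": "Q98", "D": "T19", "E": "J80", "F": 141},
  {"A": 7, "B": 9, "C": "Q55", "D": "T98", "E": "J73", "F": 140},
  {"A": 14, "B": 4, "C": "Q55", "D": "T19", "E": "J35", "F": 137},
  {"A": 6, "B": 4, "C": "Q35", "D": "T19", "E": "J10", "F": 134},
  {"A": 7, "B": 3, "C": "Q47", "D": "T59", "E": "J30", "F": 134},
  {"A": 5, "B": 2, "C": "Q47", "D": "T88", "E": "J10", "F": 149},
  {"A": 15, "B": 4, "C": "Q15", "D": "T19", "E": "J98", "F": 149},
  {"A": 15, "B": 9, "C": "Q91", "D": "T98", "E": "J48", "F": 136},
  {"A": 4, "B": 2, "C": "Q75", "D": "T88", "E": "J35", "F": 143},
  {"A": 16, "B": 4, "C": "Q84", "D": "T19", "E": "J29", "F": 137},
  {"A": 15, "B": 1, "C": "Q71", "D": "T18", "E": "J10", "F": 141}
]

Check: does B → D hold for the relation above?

Yes

B=2: 3 rows → D = T88, T88, T88 ✓
B=1: 2 rows → D = T18, T18 ✓
B=4: 5 rows → D = T19, T19, T19, T19, T19 ✓
B=9: 2 rows → D = T98, T98 ✓
B=3: 1 row → D = T59 ✓
Every B value is associated with a single D value, so B → D holds.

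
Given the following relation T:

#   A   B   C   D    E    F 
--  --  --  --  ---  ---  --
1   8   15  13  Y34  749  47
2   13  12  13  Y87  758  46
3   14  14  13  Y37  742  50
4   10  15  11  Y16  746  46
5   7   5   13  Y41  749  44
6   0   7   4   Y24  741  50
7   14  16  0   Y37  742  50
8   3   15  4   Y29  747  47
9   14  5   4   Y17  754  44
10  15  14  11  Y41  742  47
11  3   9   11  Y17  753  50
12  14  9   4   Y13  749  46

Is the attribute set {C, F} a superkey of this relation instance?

Yes

All 12 rows have distinct {C, F} values, so {C, F} → (all attributes) holds and {C, F} is a superkey.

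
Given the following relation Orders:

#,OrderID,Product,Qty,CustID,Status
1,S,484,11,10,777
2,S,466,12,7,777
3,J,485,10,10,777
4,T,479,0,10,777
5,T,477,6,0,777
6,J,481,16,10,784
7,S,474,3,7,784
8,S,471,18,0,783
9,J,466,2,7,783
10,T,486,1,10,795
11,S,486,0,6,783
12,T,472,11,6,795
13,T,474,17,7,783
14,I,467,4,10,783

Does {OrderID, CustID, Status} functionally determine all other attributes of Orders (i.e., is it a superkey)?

All 14 rows have distinct {OrderID, CustID, Status} values, so {OrderID, CustID, Status} → (all attributes) holds and {OrderID, CustID, Status} is a superkey.

Yes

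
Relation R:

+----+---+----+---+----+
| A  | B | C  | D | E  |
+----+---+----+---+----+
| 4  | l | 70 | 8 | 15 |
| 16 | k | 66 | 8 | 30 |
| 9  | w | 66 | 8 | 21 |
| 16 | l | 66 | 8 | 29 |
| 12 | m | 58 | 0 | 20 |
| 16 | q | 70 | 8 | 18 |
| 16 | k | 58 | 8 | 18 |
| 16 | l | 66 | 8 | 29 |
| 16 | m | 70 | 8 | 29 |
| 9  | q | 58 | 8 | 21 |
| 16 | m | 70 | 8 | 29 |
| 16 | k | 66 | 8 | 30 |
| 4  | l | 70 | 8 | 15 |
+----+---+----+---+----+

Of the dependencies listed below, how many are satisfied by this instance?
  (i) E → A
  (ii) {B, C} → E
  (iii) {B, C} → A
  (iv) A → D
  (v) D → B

4

(i) E → A: every LHS value maps to a single RHS value — holds.
(ii) {B, C} → E: every LHS value maps to a single RHS value — holds.
(iii) {B, C} → A: every LHS value maps to a single RHS value — holds.
(iv) A → D: every LHS value maps to a single RHS value — holds.
(v) D → B: D=8: 12 rows → B takes values {l, k, w, q, m} — violation — fails.
4 of the 5 dependencies hold.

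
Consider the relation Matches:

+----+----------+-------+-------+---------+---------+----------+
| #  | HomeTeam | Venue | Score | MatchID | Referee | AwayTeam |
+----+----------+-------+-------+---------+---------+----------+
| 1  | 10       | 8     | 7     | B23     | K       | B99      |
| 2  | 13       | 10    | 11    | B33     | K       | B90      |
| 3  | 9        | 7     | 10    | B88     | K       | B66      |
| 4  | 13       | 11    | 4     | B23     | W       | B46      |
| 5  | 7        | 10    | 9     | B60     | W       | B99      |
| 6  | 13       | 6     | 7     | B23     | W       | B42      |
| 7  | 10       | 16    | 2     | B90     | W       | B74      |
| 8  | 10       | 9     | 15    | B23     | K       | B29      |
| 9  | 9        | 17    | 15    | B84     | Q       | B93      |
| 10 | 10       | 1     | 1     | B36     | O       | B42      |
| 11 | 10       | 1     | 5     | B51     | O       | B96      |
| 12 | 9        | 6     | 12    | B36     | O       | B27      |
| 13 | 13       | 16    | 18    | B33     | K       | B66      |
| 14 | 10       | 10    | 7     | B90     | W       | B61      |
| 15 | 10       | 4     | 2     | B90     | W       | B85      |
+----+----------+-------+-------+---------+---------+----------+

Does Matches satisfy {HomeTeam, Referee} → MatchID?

No

(HomeTeam=10, Referee=K): rows 1, 8 → MatchID = B23, B23 ✓
(HomeTeam=13, Referee=K): rows 2, 13 → MatchID = B33, B33 ✓
(HomeTeam=9, Referee=K): row 3 → MatchID = B88 ✓
(HomeTeam=13, Referee=W): rows 4, 6 → MatchID = B23, B23 ✓
(HomeTeam=7, Referee=W): row 5 → MatchID = B60 ✓
(HomeTeam=10, Referee=W): rows 7, 14, 15 → MatchID = B90, B90, B90 ✓
(HomeTeam=9, Referee=Q): row 9 → MatchID = B84 ✓
(HomeTeam=10, Referee=O): rows 10, 11 → MatchID takes values {B36, B51} — violation
(HomeTeam=9, Referee=O): row 12 → MatchID = B36 ✓
Two rows agree on {HomeTeam, Referee} but differ on MatchID, so {HomeTeam, Referee} → MatchID does not hold.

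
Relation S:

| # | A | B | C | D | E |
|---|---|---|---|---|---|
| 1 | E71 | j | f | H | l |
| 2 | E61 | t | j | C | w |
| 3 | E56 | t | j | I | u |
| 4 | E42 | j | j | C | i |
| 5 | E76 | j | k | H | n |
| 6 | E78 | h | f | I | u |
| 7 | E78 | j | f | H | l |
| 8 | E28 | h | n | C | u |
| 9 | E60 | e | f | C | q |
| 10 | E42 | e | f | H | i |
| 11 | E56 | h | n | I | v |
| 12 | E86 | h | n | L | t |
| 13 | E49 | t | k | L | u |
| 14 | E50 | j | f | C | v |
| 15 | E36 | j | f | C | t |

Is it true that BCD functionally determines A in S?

(B=j, C=f, D=H): rows 1, 7 → A takes values {E71, E78} — violation
(B=t, C=j, D=C): row 2 → A = E61 ✓
(B=t, C=j, D=I): row 3 → A = E56 ✓
(B=j, C=j, D=C): row 4 → A = E42 ✓
(B=j, C=k, D=H): row 5 → A = E76 ✓
(B=h, C=f, D=I): row 6 → A = E78 ✓
(B=h, C=n, D=C): row 8 → A = E28 ✓
(B=e, C=f, D=C): row 9 → A = E60 ✓
(B=e, C=f, D=H): row 10 → A = E42 ✓
(B=h, C=n, D=I): row 11 → A = E56 ✓
(B=h, C=n, D=L): row 12 → A = E86 ✓
(B=t, C=k, D=L): row 13 → A = E49 ✓
(B=j, C=f, D=C): rows 14, 15 → A takes values {E50, E36} — violation
Two rows agree on BCD but differ on A, so BCD -> A does not hold.

No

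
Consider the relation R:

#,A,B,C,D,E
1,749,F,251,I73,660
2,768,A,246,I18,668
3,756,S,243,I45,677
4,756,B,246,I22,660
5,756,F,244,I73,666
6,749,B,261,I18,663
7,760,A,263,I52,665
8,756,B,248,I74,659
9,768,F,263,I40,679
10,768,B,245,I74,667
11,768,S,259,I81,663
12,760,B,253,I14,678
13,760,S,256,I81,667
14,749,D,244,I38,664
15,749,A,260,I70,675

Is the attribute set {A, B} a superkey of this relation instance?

No

Rows 4 and 8 have the same {A, B} value (A=756, B=B) but are distinct tuples, so {A, B} does not determine every attribute — not a superkey.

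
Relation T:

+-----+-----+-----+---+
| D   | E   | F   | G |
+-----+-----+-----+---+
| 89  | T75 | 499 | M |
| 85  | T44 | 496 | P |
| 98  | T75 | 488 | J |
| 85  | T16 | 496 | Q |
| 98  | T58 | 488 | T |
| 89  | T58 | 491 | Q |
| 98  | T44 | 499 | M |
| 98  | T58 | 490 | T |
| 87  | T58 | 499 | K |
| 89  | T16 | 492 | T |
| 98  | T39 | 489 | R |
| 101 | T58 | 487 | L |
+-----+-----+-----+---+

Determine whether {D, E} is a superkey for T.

No

Two distinct rows share (D=98, E=T58), so {D, E} does not determine every attribute — not a superkey.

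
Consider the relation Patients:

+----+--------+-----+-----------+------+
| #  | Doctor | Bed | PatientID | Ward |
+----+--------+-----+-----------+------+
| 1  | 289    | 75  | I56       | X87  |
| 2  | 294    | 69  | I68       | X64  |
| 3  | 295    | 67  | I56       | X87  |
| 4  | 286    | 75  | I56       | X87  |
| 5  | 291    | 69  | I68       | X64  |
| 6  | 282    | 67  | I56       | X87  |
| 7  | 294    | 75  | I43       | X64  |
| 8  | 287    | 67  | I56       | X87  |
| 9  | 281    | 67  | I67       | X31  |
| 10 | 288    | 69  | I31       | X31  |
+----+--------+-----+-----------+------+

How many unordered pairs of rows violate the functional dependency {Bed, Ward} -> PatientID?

0

(Bed=75, Ward=X87): all 2 rows agree on PatientID — 0 pairs.
(Bed=69, Ward=X64): all 2 rows agree on PatientID — 0 pairs.
(Bed=67, Ward=X87): all 3 rows agree on PatientID — 0 pairs.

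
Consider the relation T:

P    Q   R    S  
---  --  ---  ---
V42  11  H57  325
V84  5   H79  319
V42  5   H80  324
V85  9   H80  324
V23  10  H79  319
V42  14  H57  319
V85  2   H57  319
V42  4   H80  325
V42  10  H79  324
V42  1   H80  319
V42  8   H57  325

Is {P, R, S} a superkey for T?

No

Two distinct rows share (P=V42, R=H57, S=325), so {P, R, S} does not determine every attribute — not a superkey.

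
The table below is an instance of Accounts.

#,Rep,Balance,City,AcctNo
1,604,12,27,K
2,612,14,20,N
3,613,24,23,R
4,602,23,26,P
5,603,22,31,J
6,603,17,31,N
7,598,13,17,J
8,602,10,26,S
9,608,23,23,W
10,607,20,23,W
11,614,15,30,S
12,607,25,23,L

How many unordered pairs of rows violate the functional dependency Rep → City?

0

Rep=602: all 2 rows agree on City — 0 pairs.
Rep=603: all 2 rows agree on City — 0 pairs.
Rep=607: all 2 rows agree on City — 0 pairs.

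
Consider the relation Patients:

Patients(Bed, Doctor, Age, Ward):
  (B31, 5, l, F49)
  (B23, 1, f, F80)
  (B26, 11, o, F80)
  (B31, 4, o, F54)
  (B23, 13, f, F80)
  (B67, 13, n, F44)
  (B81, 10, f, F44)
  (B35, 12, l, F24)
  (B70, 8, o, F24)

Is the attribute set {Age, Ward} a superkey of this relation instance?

No

Two distinct rows share (Age=f, Ward=F80), so {Age, Ward} does not determine every attribute — not a superkey.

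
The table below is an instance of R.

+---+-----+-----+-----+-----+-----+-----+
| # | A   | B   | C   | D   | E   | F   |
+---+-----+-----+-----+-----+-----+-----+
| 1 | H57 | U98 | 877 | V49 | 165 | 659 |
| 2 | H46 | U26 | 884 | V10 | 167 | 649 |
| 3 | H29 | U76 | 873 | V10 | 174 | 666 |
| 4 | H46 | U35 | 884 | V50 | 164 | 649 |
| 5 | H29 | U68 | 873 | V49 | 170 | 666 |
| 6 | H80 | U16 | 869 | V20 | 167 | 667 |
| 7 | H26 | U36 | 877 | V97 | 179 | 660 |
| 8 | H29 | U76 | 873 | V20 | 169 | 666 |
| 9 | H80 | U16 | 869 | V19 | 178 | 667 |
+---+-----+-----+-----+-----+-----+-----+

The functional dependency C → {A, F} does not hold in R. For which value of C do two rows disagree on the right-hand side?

877

C=877: rows 1, 7 → {A,F} takes values {(H57, 659), (H26, 660)} — violation
C=884: rows 2, 4 → {A,F} = (H46, 649), (H46, 649) ✓
C=873: rows 3, 5, 8 → {A,F} = (H29, 666), (H29, 666), (H29, 666) ✓
C=869: rows 6, 9 → {A,F} = (H80, 667), (H80, 667) ✓
The only C value with inconsistent RHS is C=877.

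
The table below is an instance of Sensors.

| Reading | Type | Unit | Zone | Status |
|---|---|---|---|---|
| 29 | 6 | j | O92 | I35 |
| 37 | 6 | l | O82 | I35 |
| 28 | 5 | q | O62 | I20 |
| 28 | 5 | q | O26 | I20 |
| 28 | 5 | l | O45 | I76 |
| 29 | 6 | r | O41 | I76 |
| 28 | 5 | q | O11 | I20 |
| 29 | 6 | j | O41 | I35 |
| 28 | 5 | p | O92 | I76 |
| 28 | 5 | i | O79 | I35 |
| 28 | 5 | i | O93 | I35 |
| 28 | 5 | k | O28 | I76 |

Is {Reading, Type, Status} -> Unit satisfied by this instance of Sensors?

(Reading=29, Type=6, Status=I35): 2 rows → Unit = j, j ✓
(Reading=37, Type=6, Status=I35): 1 row → Unit = l ✓
(Reading=28, Type=5, Status=I20): 3 rows → Unit = q, q, q ✓
(Reading=28, Type=5, Status=I76): 3 rows → Unit takes values {l, p, k} — violation
(Reading=29, Type=6, Status=I76): 1 row → Unit = r ✓
(Reading=28, Type=5, Status=I35): 2 rows → Unit = i, i ✓
Two rows agree on {Reading, Type, Status} but differ on Unit, so {Reading, Type, Status} -> Unit does not hold.

No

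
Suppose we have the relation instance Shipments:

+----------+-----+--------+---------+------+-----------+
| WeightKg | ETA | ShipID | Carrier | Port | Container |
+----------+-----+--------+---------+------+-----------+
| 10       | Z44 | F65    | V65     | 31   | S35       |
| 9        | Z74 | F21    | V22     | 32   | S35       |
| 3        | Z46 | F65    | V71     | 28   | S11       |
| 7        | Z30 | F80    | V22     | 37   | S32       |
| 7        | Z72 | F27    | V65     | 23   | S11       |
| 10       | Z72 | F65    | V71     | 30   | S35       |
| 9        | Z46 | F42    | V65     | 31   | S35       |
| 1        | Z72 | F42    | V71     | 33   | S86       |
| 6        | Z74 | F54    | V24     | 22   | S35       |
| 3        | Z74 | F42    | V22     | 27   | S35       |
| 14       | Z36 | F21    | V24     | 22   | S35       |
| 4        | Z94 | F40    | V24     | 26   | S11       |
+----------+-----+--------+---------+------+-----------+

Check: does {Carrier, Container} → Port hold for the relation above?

(Carrier=V65, Container=S35): 2 rows → Port = 31, 31 ✓
(Carrier=V22, Container=S35): 2 rows → Port takes values {32, 27} — violation
(Carrier=V71, Container=S11): 1 row → Port = 28 ✓
(Carrier=V22, Container=S32): 1 row → Port = 37 ✓
(Carrier=V65, Container=S11): 1 row → Port = 23 ✓
(Carrier=V71, Container=S35): 1 row → Port = 30 ✓
(Carrier=V71, Container=S86): 1 row → Port = 33 ✓
(Carrier=V24, Container=S35): 2 rows → Port = 22, 22 ✓
(Carrier=V24, Container=S11): 1 row → Port = 26 ✓
Two rows agree on {Carrier, Container} but differ on Port, so {Carrier, Container} → Port does not hold.

No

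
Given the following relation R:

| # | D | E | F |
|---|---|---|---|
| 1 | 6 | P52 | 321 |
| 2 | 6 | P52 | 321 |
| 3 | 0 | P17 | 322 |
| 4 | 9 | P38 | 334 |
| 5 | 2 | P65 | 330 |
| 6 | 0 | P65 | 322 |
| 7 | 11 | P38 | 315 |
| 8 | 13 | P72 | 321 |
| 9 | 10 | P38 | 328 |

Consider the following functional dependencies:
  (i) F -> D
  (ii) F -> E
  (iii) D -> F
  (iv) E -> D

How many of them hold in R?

1

(i) F -> D: F=321: rows 1, 2, 8 → D takes values {6, 13} — violation — fails.
(ii) F -> E: F=321: rows 1, 2, 8 → E takes values {P52, P72} — violation; F=322: rows 3, 6 → E takes values {P17, P65} — violation — fails.
(iii) D -> F: every LHS value maps to a single RHS value — holds.
(iv) E -> D: E=P38: rows 4, 7, 9 → D takes values {9, 11, 10} — violation; E=P65: rows 5, 6 → D takes values {2, 0} — violation — fails.
1 of the 4 dependencies holds.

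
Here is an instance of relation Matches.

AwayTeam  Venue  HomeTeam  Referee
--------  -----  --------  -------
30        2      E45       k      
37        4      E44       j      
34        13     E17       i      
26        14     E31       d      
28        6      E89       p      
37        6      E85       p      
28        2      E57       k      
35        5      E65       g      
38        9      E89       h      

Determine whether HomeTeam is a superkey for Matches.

No

Two distinct rows share HomeTeam=E89, so HomeTeam does not determine every attribute — not a superkey.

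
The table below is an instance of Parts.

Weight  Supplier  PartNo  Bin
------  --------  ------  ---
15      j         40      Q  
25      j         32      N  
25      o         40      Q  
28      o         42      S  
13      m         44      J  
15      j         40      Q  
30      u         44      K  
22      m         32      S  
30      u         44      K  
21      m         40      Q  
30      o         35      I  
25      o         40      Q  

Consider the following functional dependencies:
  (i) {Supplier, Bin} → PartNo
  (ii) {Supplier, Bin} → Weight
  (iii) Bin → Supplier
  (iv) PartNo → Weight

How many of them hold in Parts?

(i) {Supplier, Bin} → PartNo: every LHS value maps to a single RHS value — holds.
(ii) {Supplier, Bin} → Weight: every LHS value maps to a single RHS value — holds.
(iii) Bin → Supplier: Bin=Q: 5 rows → Supplier takes values {j, o, m} — violation; Bin=S: 2 rows → Supplier takes values {o, m} — violation — fails.
(iv) PartNo → Weight: PartNo=40: 5 rows → Weight takes values {15, 25, 21} — violation; PartNo=32: 2 rows → Weight takes values {25, 22} — violation; PartNo=44: 3 rows → Weight takes values {13, 30} — violation — fails.
2 of the 4 dependencies hold.

2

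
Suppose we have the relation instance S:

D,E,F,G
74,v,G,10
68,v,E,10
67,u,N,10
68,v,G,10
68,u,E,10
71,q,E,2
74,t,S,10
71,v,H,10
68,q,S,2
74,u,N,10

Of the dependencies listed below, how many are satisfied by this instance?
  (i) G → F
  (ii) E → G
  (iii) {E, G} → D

1

(i) G → F: G=10: 8 rows → F takes values {G, E, N, S, H} — violation; G=2: 2 rows → F takes values {E, S} — violation — fails.
(ii) E → G: every LHS value maps to a single RHS value — holds.
(iii) {E, G} → D: (E=v, G=10): 4 rows → D takes values {74, 68, 71} — violation; (E=u, G=10): 3 rows → D takes values {67, 68, 74} — violation; (E=q, G=2): 2 rows → D takes values {71, 68} — violation — fails.
1 of the 3 dependencies holds.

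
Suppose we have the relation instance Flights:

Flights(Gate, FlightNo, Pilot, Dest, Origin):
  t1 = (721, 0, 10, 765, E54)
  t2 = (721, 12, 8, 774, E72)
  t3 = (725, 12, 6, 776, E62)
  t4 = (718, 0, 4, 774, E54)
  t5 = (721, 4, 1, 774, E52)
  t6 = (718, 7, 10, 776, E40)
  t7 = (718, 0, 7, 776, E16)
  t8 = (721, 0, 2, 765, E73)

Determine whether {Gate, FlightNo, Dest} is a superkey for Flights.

No

Rows 1 and 8 have the same {Gate, FlightNo, Dest} value (Gate=721, FlightNo=0, Dest=765) but are distinct tuples, so {Gate, FlightNo, Dest} does not determine every attribute — not a superkey.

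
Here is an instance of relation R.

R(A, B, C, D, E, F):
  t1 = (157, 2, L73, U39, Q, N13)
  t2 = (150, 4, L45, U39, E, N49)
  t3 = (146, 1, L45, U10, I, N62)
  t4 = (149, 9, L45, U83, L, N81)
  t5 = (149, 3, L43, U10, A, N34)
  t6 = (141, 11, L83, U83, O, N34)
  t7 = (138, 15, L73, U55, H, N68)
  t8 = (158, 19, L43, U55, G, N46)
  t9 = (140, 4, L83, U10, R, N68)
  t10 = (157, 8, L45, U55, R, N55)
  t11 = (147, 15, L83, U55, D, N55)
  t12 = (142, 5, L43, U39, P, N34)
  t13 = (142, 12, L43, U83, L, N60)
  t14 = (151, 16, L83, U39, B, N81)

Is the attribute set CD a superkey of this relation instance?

All 14 rows have distinct CD values, so CD → (all attributes) holds and CD is a superkey.

Yes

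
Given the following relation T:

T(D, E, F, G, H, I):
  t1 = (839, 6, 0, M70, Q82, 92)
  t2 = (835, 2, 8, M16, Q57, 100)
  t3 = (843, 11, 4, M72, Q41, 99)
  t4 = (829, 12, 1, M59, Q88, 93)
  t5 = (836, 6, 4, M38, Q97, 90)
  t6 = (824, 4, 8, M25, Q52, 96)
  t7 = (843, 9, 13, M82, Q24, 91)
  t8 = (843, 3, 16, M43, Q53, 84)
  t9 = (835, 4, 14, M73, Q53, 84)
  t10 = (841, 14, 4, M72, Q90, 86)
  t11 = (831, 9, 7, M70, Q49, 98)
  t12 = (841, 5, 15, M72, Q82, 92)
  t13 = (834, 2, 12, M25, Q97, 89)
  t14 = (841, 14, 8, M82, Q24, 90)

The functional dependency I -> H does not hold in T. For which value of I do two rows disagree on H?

90

I=92: rows 1, 12 → H = Q82, Q82 ✓
I=100: row 2 → H = Q57 ✓
I=99: row 3 → H = Q41 ✓
I=93: row 4 → H = Q88 ✓
I=90: rows 5, 14 → H takes values {Q97, Q24} — violation
I=96: row 6 → H = Q52 ✓
I=91: row 7 → H = Q24 ✓
I=84: rows 8, 9 → H = Q53, Q53 ✓
I=86: row 10 → H = Q90 ✓
I=98: row 11 → H = Q49 ✓
I=89: row 13 → H = Q97 ✓
The only I value with inconsistent H is I=90.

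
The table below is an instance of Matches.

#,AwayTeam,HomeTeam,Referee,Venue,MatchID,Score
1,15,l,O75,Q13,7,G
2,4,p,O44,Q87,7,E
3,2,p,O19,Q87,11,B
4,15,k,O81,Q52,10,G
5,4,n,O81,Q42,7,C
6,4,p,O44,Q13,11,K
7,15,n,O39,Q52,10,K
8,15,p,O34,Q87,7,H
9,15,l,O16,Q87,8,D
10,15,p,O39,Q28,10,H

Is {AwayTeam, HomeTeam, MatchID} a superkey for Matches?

Yes

All 10 rows have distinct {AwayTeam, HomeTeam, MatchID} values, so {AwayTeam, HomeTeam, MatchID} → (all attributes) holds and {AwayTeam, HomeTeam, MatchID} is a superkey.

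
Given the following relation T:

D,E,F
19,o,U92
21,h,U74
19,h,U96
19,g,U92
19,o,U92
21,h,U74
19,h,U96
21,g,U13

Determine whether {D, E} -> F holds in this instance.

Yes

(D=19, E=o): 2 rows → F = U92, U92 ✓
(D=21, E=h): 2 rows → F = U74, U74 ✓
(D=19, E=h): 2 rows → F = U96, U96 ✓
(D=19, E=g): 1 row → F = U92 ✓
(D=21, E=g): 1 row → F = U13 ✓
Every {D, E} value is associated with a single F value, so {D, E} -> F holds.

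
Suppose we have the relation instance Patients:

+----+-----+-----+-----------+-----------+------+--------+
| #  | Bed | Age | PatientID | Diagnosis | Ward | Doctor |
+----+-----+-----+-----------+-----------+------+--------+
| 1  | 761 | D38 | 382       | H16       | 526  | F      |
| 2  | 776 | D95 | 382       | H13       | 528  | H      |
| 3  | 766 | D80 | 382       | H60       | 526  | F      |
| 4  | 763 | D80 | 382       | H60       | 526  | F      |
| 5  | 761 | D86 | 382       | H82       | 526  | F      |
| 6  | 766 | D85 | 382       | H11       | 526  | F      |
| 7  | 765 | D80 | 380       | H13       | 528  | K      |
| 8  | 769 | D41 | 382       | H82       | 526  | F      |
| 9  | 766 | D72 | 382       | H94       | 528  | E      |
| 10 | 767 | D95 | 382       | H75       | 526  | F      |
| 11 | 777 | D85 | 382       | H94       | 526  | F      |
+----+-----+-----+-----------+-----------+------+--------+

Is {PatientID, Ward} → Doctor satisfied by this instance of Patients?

No

(PatientID=382, Ward=526): rows 1, 3, 4, 5, 6, 8, 10, 11 → Doctor = F, F, F, F, F, F, F, F ✓
(PatientID=382, Ward=528): rows 2, 9 → Doctor takes values {H, E} — violation
(PatientID=380, Ward=528): row 7 → Doctor = K ✓
Two rows agree on {PatientID, Ward} but differ on Doctor, so {PatientID, Ward} → Doctor does not hold.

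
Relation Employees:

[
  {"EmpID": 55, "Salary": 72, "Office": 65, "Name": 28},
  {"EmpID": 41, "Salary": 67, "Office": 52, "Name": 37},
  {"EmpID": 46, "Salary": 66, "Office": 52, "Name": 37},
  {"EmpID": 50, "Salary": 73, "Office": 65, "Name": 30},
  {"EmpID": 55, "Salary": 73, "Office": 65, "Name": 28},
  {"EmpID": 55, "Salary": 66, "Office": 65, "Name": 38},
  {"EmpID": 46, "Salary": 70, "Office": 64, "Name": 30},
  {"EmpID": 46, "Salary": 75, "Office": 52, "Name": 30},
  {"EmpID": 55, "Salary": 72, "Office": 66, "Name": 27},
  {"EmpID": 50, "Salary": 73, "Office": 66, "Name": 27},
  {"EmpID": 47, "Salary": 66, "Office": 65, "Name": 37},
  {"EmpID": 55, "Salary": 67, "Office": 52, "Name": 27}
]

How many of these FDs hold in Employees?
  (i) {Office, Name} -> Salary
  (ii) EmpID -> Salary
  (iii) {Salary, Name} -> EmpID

(i) {Office, Name} -> Salary: (Office=65, Name=28): 2 rows → Salary takes values {72, 73} — violation; (Office=52, Name=37): 2 rows → Salary takes values {67, 66} — violation; (Office=66, Name=27): 2 rows → Salary takes values {72, 73} — violation — fails.
(ii) EmpID -> Salary: EmpID=55: 5 rows → Salary takes values {72, 73, 66, 67} — violation; EmpID=46: 3 rows → Salary takes values {66, 70, 75} — violation — fails.
(iii) {Salary, Name} -> EmpID: (Salary=66, Name=37): 2 rows → EmpID takes values {46, 47} — violation — fails.
None of the 3 dependencies hold.

0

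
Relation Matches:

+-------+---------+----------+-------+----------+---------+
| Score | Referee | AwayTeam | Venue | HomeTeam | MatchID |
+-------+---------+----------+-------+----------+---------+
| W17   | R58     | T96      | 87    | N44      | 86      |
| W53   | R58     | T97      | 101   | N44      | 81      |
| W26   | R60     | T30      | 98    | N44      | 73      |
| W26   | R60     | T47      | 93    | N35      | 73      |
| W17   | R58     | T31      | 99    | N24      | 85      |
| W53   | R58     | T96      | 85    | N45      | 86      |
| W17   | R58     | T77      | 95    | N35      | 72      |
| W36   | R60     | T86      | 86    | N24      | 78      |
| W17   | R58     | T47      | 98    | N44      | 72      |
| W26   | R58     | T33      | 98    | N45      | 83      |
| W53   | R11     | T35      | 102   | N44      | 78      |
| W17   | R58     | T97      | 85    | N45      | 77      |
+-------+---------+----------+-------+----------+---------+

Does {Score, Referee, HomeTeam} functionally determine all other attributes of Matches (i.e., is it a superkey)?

No

Two distinct rows share (Score=W17, Referee=R58, HomeTeam=N44), so {Score, Referee, HomeTeam} does not determine every attribute — not a superkey.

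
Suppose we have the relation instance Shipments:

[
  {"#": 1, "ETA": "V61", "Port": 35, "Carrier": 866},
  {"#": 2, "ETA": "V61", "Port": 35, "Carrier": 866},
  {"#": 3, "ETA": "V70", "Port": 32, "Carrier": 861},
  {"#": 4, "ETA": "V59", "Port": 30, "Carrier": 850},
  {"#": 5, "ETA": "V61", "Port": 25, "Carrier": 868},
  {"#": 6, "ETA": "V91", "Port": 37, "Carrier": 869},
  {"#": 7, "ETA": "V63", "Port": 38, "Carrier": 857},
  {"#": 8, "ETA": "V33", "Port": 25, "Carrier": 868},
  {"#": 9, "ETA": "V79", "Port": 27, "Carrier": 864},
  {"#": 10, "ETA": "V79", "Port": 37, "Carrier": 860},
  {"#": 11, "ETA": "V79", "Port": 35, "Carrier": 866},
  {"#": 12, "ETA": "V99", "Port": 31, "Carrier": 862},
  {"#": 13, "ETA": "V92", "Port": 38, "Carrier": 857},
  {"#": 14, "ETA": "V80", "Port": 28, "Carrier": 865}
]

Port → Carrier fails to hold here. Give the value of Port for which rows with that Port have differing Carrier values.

37

Port=35: rows 1, 2, 11 → Carrier = 866, 866, 866 ✓
Port=32: row 3 → Carrier = 861 ✓
Port=30: row 4 → Carrier = 850 ✓
Port=25: rows 5, 8 → Carrier = 868, 868 ✓
Port=37: rows 6, 10 → Carrier takes values {869, 860} — violation
Port=38: rows 7, 13 → Carrier = 857, 857 ✓
Port=27: row 9 → Carrier = 864 ✓
Port=31: row 12 → Carrier = 862 ✓
Port=28: row 14 → Carrier = 865 ✓
The only Port value with inconsistent Carrier is Port=37.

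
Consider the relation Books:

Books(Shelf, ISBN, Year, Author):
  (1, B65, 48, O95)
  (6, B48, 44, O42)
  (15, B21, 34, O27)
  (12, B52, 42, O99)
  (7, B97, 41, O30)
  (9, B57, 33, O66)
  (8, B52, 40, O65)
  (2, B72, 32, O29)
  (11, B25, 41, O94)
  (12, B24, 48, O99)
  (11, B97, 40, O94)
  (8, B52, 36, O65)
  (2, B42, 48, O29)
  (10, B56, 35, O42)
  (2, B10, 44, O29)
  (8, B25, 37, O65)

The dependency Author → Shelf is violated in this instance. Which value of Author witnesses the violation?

Author=O95: 1 row → Shelf = 1 ✓
Author=O42: 2 rows → Shelf takes values {6, 10} — violation
Author=O27: 1 row → Shelf = 15 ✓
Author=O99: 2 rows → Shelf = 12, 12 ✓
Author=O30: 1 row → Shelf = 7 ✓
Author=O66: 1 row → Shelf = 9 ✓
Author=O65: 3 rows → Shelf = 8, 8, 8 ✓
Author=O29: 3 rows → Shelf = 2, 2, 2 ✓
Author=O94: 2 rows → Shelf = 11, 11 ✓
The only Author value with inconsistent Shelf is Author=O42.

O42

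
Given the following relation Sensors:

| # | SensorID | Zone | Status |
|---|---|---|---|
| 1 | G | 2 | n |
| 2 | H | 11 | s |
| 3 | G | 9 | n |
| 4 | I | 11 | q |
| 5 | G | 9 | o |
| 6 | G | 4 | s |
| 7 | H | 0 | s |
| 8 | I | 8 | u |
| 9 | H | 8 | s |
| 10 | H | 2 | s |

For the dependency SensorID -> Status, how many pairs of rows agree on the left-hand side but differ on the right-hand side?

6

SensorID=G: violating pairs (1,5), (1,6), (3,5), (3,6), (5,6) — 5 pairs.
SensorID=H: all 4 rows agree on Status — 0 pairs.
SensorID=I: violating pairs (4,8) — 1 pair.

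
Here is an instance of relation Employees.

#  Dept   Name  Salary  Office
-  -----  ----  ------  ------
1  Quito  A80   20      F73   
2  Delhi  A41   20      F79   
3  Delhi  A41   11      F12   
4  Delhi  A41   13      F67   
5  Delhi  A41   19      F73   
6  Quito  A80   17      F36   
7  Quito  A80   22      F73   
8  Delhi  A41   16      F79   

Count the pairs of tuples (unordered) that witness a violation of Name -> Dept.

0

Name=A80: all 3 rows agree on Dept — 0 pairs.
Name=A41: all 5 rows agree on Dept — 0 pairs.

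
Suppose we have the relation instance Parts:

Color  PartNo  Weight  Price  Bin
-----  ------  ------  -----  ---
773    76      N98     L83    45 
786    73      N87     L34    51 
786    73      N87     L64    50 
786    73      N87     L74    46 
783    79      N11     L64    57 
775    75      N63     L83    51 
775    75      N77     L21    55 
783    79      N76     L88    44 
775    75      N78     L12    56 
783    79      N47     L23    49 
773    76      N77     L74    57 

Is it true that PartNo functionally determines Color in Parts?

Yes

PartNo=76: 2 rows → Color = 773, 773 ✓
PartNo=73: 3 rows → Color = 786, 786, 786 ✓
PartNo=79: 3 rows → Color = 783, 783, 783 ✓
PartNo=75: 3 rows → Color = 775, 775, 775 ✓
Every PartNo value is associated with a single Color value, so PartNo -> Color holds.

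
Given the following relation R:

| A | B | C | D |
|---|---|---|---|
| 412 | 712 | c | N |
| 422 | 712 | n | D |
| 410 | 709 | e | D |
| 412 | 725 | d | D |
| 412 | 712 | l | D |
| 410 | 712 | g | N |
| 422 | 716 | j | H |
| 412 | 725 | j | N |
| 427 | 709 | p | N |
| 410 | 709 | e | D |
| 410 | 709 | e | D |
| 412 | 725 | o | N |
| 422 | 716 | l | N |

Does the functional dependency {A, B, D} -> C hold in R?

No

(A=412, B=712, D=N): 1 row → C = c ✓
(A=422, B=712, D=D): 1 row → C = n ✓
(A=410, B=709, D=D): 3 rows → C = e, e, e ✓
(A=412, B=725, D=D): 1 row → C = d ✓
(A=412, B=712, D=D): 1 row → C = l ✓
(A=410, B=712, D=N): 1 row → C = g ✓
(A=422, B=716, D=H): 1 row → C = j ✓
(A=412, B=725, D=N): 2 rows → C takes values {j, o} — violation
(A=427, B=709, D=N): 1 row → C = p ✓
(A=422, B=716, D=N): 1 row → C = l ✓
Two rows agree on {A, B, D} but differ on C, so {A, B, D} -> C does not hold.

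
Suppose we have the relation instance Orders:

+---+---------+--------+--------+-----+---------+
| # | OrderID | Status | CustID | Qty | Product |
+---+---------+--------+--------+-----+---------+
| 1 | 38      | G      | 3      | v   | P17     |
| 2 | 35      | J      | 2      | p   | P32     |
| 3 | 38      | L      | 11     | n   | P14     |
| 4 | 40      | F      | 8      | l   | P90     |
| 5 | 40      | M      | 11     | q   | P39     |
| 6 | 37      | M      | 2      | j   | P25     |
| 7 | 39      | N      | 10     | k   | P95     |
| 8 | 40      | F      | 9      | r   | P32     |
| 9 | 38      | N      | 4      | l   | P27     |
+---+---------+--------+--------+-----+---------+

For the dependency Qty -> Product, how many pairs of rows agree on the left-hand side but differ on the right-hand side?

1

Qty=l: violating pairs (4,9) — 1 pair.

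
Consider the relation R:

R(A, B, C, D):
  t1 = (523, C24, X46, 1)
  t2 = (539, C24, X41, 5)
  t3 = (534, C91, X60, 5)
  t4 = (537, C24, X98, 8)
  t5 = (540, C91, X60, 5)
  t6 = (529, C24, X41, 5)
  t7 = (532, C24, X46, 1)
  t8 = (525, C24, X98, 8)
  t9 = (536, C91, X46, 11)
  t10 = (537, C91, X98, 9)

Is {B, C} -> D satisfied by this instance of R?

(B=C24, C=X46): rows 1, 7 → D = 1, 1 ✓
(B=C24, C=X41): rows 2, 6 → D = 5, 5 ✓
(B=C91, C=X60): rows 3, 5 → D = 5, 5 ✓
(B=C24, C=X98): rows 4, 8 → D = 8, 8 ✓
(B=C91, C=X46): row 9 → D = 11 ✓
(B=C91, C=X98): row 10 → D = 9 ✓
Every {B, C} value is associated with a single D value, so {B, C} -> D holds.

Yes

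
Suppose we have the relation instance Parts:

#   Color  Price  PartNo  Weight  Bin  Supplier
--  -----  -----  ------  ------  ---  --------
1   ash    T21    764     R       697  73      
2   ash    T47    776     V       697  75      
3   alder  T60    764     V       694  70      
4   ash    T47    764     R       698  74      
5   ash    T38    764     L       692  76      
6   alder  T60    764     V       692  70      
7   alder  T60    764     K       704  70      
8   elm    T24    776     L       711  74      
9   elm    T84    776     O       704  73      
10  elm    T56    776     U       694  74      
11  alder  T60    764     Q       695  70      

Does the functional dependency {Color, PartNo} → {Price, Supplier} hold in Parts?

No

(Color=ash, PartNo=764): rows 1, 4, 5 → {Price,Supplier} takes values {(T21, 73), (T47, 74), (T38, 76)} — violation
(Color=ash, PartNo=776): row 2 → {Price,Supplier} = (T47, 75) ✓
(Color=alder, PartNo=764): rows 3, 6, 7, 11 → {Price,Supplier} = (T60, 70), (T60, 70), (T60, 70), (T60, 70) ✓
(Color=elm, PartNo=776): rows 8, 9, 10 → {Price,Supplier} takes values {(T24, 74), (T84, 73), (T56, 74)} — violation
Two rows agree on {Color, PartNo} but differ on {Price, Supplier}, so {Color, PartNo} → {Price, Supplier} does not hold.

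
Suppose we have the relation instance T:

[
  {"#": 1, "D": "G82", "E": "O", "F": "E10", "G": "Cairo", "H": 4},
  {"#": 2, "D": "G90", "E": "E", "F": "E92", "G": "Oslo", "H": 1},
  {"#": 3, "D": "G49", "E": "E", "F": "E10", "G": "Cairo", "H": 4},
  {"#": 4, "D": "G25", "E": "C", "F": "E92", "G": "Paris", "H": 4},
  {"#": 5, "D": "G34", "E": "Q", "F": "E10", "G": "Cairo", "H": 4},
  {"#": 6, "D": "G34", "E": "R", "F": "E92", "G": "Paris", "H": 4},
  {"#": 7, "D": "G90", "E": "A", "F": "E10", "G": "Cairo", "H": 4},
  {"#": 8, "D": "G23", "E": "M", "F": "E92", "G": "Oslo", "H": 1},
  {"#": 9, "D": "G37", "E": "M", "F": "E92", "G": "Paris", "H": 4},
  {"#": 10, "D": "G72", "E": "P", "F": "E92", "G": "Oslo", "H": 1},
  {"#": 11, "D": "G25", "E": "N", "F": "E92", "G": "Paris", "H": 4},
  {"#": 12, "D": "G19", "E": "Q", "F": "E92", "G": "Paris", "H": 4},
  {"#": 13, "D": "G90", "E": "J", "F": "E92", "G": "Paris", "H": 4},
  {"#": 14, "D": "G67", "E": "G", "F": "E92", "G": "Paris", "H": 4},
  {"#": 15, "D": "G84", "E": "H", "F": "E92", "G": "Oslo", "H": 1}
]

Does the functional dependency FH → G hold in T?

(F=E10, H=4): rows 1, 3, 5, 7 → G = Cairo, Cairo, Cairo, Cairo ✓
(F=E92, H=1): rows 2, 8, 10, 15 → G = Oslo, Oslo, Oslo, Oslo ✓
(F=E92, H=4): rows 4, 6, 9, 11, 12, 13, 14 → G = Paris, Paris, Paris, Paris, Paris, Paris, Paris ✓
Every FH value is associated with a single G value, so FH → G holds.

Yes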